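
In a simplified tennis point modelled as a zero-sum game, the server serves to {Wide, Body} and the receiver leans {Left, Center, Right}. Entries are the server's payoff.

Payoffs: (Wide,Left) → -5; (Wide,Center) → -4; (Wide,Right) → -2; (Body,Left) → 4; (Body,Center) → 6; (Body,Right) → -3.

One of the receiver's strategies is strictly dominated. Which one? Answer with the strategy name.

Center

Left holds the server's payoff strictly below Center in every row: -5 < -4, 4 < 6.
So Center is strictly dominated for the receiver.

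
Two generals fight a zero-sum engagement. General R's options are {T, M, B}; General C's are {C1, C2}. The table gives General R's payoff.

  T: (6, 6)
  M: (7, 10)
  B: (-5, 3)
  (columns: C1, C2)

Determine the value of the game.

7

Row minima: T → 6, M → 7, B → -5; maximin = 7.
Column maxima: C1 → 7, C2 → 10; minimax = 7.
Since maximin = minimax = 7, there is a saddle point and the value is 7.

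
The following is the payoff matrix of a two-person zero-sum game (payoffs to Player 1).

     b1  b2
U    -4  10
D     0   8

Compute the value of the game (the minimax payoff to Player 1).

Row minima: U → -4, D → 0; maximin = 0.
Column maxima: b1 → 0, b2 → 10; minimax = 0.
Since maximin = minimax = 0, there is a saddle point and the value is 0.

0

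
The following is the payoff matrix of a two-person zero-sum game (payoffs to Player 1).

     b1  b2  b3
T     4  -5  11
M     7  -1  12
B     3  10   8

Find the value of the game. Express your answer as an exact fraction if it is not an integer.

73/15

Row minima: T → -5, M → -1, B → 3; maximin = 3.
Column maxima: b1 → 7, b2 → 10, b3 → 12; minimax = 7.
3 ≠ 7, so there is no saddle point; optimal play is mixed.
T is strictly dominated by M, so Player 1 never plays it.
b3 is strictly dominated by b1 (it gives Player 1 strictly more in every row), so Player 2 never plays it.
On the remaining 2×2 (M, B vs b1, b2):
Let Player 1 play M with probability p. Expected payoff against b1: 7p + 3(1−p) = 4p + 3; against b2: (-1)p + 10(1−p) = −11p + 10.
Setting these equal: 4p + 3 = −11p + 10 ⇒ 15p = 7 ⇒ p = 7/15, and the value is (4)·(7/15) + 3 = 73/15.
For Player 2: with q = P(b1), equating M's and B's payoffs gives 8q − 1 = −7q + 10 ⇒ q = 11/15.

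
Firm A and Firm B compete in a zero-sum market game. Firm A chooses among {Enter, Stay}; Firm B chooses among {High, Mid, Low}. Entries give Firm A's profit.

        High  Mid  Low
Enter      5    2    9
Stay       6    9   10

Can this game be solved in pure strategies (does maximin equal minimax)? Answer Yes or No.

Row minima: Enter → 2, Stay → 6; maximin = 6.
Column maxima: High → 6, Mid → 9, Low → 10; minimax = 6.
maximin = minimax = 6, so a saddle point exists.

Yes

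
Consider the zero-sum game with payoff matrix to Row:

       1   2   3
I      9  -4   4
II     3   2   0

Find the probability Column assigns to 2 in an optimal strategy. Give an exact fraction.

2/5

Row minima: I → -4, II → 0; maximin = 0.
Column maxima: 1 → 9, 2 → 2, 3 → 4; minimax = 2.
0 ≠ 2, so there is no saddle point; optimal play is mixed.
1 is strictly dominated by 2 (it gives Row strictly more in every row), so Column never plays it.
On the remaining 2×2 (I, II vs 2, 3):
Let Row play I with probability p. Expected payoff against 2: (-4)p + 2(1−p) = −6p + 2; against 3: 4p + 0(1−p) = 4p.
Setting these equal: −6p + 2 = 4p ⇒ −10p = -2 ⇒ p = 1/5, and the value is (-6)·(1/5) + 2 = 4/5.
For Column: with q = P(2), equating I's and II's payoffs gives −8q + 4 = 2q ⇒ q = 2/5.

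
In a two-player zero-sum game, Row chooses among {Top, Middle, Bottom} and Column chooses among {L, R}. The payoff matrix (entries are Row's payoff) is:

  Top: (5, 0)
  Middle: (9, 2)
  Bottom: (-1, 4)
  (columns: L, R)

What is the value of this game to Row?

Row minima: Top → 0, Middle → 2, Bottom → -1; maximin = 2.
Column maxima: L → 9, R → 4; minimax = 4.
2 ≠ 4, so there is no saddle point; optimal play is mixed.
Top is strictly dominated by Middle, so Row never plays it.
On the remaining 2×2 (Middle, Bottom vs L, R):
Let Row play Middle with probability p. Expected payoff against L: 9p + (-1)(1−p) = 10p − 1; against R: 2p + 4(1−p) = −2p + 4.
Setting these equal: 10p − 1 = −2p + 4 ⇒ 12p = 5 ⇒ p = 5/12, and the value is (10)·(5/12) − 1 = 19/6.
For Column: with q = P(L), equating Middle's and Bottom's payoffs gives 7q + 2 = −5q + 4 ⇒ q = 1/6.

19/6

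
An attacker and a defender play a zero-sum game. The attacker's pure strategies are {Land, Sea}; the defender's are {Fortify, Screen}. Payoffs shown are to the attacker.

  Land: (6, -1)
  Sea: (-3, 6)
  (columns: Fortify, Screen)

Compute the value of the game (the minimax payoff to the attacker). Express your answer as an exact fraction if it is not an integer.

Row minima: Land → -1, Sea → -3; maximin = -1.
Column maxima: Fortify → 6, Screen → 6; minimax = 6.
-1 ≠ 6, so there is no saddle point; optimal play is mixed.
Let the attacker play Land with probability p. Expected payoff against Fortify: 6p + (-3)(1−p) = 9p − 3; against Screen: (-1)p + 6(1−p) = −7p + 6.
Setting these equal: 9p − 3 = −7p + 6 ⇒ 16p = 9 ⇒ p = 9/16, and the value is (9)·(9/16) − 3 = 33/16.
For the defender: with q = P(Fortify), equating Land's and Sea's payoffs gives 7q − 1 = −9q + 6 ⇒ q = 7/16.

33/16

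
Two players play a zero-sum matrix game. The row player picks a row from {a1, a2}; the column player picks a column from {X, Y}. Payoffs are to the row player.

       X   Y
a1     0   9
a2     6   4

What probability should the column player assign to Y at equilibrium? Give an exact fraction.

Row minima: a1 → 0, a2 → 4; maximin = 4.
Column maxima: X → 6, Y → 9; minimax = 6.
4 ≠ 6, so there is no saddle point; optimal play is mixed.
Let the row player play a1 with probability p. Expected payoff against X: 0p + 6(1−p) = −6p + 6; against Y: 9p + 4(1−p) = 5p + 4.
Setting these equal: −6p + 6 = 5p + 4 ⇒ −11p = -2 ⇒ p = 2/11, and the value is (-6)·(2/11) + 6 = 54/11.
For the column player: with q = P(X), equating a1's and a2's payoffs gives −9q + 9 = 2q + 4 ⇒ q = 5/11.

6/11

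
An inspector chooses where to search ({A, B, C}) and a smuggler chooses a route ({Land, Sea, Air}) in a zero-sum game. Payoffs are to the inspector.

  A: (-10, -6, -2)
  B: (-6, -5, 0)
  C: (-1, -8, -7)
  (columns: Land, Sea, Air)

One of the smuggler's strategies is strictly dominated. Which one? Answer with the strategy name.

Air

Sea holds the inspector's payoff strictly below Air in every row: -6 < -2, -5 < 0, -8 < -7.
So Air is strictly dominated for the smuggler.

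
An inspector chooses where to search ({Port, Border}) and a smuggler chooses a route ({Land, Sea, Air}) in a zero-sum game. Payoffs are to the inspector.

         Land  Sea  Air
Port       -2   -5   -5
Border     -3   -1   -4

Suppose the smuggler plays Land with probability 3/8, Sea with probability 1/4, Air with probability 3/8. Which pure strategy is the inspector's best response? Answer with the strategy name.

Expected payoff of Port: (3/8)·(-2) + (1/4)·(-5) + (3/8)·(-5) = -31/8.
Expected payoff of Border: (3/8)·(-3) + (1/4)·(-1) + (3/8)·(-4) = -23/8.
The largest is -23/8, so the inspector's best response is Border.

Border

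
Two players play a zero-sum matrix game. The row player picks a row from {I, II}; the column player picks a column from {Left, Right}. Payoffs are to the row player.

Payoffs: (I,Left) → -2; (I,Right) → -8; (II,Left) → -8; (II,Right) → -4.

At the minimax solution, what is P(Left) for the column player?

2/5

Row minima: I → -8, II → -8; maximin = -8.
Column maxima: Left → -2, Right → -4; minimax = -4.
-8 ≠ -4, so there is no saddle point; optimal play is mixed.
Let the row player play I with probability p. Expected payoff against Left: (-2)p + (-8)(1−p) = 6p − 8; against Right: (-8)p + (-4)(1−p) = −4p − 4.
Setting these equal: 6p − 8 = −4p − 4 ⇒ 10p = 4 ⇒ p = 2/5, and the value is (6)·(2/5) − 8 = -28/5.
For the column player: with q = P(Left), equating I's and II's payoffs gives 6q − 8 = −4q − 4 ⇒ q = 2/5.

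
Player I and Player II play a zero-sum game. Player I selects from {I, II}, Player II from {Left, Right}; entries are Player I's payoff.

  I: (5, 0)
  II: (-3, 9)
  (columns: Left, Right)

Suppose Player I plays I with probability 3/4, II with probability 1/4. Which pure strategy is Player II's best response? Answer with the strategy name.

Right

If Player II plays Left, Player I's expected payoff is (3/4)·5 + (1/4)·(-3) = 3.
If Player II plays Right, Player I's expected payoff is (3/4)·0 + (1/4)·9 = 9/4.
Player II minimizes Player I's payoff; the smallest is 9/4, so the best response is Right.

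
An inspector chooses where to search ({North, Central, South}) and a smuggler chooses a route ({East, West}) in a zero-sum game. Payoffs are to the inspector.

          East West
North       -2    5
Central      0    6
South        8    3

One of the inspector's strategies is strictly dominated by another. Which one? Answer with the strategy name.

North

Central gives a strictly higher payoff than North against every column: 0 > -2, 6 > 5.
So North is strictly dominated and the inspector never plays it.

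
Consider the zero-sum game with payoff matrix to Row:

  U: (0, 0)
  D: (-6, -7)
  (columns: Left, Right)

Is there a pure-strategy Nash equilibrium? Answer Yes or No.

Row minima: U → 0, D → -7; maximin = 0.
Column maxima: Left → 0, Right → 0; minimax = 0.
maximin = minimax = 0, so a saddle point exists.

Yes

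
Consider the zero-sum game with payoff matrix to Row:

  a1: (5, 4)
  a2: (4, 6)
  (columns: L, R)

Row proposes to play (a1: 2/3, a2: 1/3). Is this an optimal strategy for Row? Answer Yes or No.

Yes

Against L this mix gives (2/3)·5 + (1/3)·4 = 14/3.
Against R this mix gives (2/3)·4 + (1/3)·6 = 14/3.
All of Column's active replies (L, R) yield 14/3, and no column does worse for Row. The mix makes Column indifferent and guarantees 14/3, so it is optimal.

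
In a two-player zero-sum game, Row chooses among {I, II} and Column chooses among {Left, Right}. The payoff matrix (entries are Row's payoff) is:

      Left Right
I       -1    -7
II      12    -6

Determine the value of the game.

Row minima: I → -7, II → -6; maximin = -6.
Column maxima: Left → 12, Right → -6; minimax = -6.
Since maximin = minimax = -6, there is a saddle point and the value is -6.

-6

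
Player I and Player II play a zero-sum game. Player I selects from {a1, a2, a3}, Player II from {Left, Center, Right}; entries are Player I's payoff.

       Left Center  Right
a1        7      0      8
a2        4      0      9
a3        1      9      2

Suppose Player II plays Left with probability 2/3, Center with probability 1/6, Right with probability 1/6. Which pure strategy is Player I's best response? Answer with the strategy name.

Expected payoff of a1: (2/3)·7 + (1/6)·0 + (1/6)·8 = 6.
Expected payoff of a2: (2/3)·4 + (1/6)·0 + (1/6)·9 = 25/6.
Expected payoff of a3: (2/3)·1 + (1/6)·9 + (1/6)·2 = 5/2.
The largest is 6, so Player I's best response is a1.

a1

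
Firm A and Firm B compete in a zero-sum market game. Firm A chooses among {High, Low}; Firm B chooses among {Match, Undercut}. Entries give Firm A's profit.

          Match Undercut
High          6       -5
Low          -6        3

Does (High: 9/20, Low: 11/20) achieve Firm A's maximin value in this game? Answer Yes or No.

Against Match this mix gives (9/20)·6 + (11/20)·(-6) = -3/5.
Against Undercut this mix gives (9/20)·(-5) + (11/20)·3 = -3/5.
All of Firm B's active replies (Match, Undercut) yield -3/5, and no column does worse for Firm A. The mix makes Firm B indifferent and guarantees -3/5, so it is optimal.

Yes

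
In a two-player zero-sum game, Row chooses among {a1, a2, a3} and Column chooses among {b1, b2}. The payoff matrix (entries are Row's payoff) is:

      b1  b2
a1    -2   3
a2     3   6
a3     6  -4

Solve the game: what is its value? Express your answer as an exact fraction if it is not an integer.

48/13

Row minima: a1 → -2, a2 → 3, a3 → -4; maximin = 3.
Column maxima: b1 → 6, b2 → 6; minimax = 6.
3 ≠ 6, so there is no saddle point; optimal play is mixed.
a1 is strictly dominated by a2, so Row never plays it.
On the remaining 2×2 (a2, a3 vs b1, b2):
Let Row play a2 with probability p. Expected payoff against b1: 3p + 6(1−p) = −3p + 6; against b2: 6p + (-4)(1−p) = 10p − 4.
Setting these equal: −3p + 6 = 10p − 4 ⇒ −13p = -10 ⇒ p = 10/13, and the value is (-3)·(10/13) + 6 = 48/13.
For Column: with q = P(b1), equating a2's and a3's payoffs gives −3q + 6 = 10q − 4 ⇒ q = 10/13.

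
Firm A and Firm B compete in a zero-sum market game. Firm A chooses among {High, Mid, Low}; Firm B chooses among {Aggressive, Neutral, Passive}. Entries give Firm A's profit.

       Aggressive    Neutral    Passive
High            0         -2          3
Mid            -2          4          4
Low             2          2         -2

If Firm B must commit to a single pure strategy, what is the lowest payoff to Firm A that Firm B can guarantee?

Column maxima: Aggressive → 2, Neutral → 4, Passive → 4.
The smallest of these is 2.

2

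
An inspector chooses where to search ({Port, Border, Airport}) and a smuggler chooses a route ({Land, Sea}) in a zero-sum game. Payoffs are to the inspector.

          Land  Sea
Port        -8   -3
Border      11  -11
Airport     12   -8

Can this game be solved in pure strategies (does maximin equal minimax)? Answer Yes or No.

Row minima: Port → -8, Border → -11, Airport → -8; maximin = -8.
Column maxima: Land → 12, Sea → -3; minimax = -3.
-8 ≠ -3, so no pure-strategy equilibrium exists.

No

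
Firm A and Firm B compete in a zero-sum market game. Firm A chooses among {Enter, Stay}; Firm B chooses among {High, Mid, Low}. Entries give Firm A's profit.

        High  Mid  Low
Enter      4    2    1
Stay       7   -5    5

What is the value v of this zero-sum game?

Row minima: Enter → 1, Stay → -5; maximin = 1.
Column maxima: High → 7, Mid → 2, Low → 5; minimax = 2.
1 ≠ 2, so there is no saddle point; optimal play is mixed.
High is strictly dominated by Mid (it gives Firm A strictly more in every row), so Firm B never plays it.
On the remaining 2×2 (Enter, Stay vs Mid, Low):
Let Firm A play Enter with probability p. Expected payoff against Mid: 2p + (-5)(1−p) = 7p − 5; against Low: 1p + 5(1−p) = −4p + 5.
Setting these equal: 7p − 5 = −4p + 5 ⇒ 11p = 10 ⇒ p = 10/11, and the value is (7)·(10/11) − 5 = 15/11.
For Firm B: with q = P(Mid), equating Enter's and Stay's payoffs gives q + 1 = −10q + 5 ⇒ q = 4/11.

15/11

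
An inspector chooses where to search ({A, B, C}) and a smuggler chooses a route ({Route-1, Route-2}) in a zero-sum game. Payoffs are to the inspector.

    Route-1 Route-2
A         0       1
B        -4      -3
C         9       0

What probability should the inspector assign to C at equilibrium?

1/10

Row minima: A → 0, B → -4, C → 0; maximin = 0.
Column maxima: Route-1 → 9, Route-2 → 1; minimax = 1.
0 ≠ 1, so there is no saddle point; optimal play is mixed.
B is strictly dominated by A, so the inspector never plays it.
On the remaining 2×2 (A, C vs Route-1, Route-2):
Let the inspector play A with probability p. Expected payoff against Route-1: 0p + 9(1−p) = −9p + 9; against Route-2: 1p + 0(1−p) = p.
Setting these equal: −9p + 9 = p ⇒ −10p = -9 ⇒ p = 9/10, and the value is (-9)·(9/10) + 9 = 9/10.
For the smuggler: with q = P(Route-1), equating A's and C's payoffs gives −q + 1 = 9q ⇒ q = 1/10.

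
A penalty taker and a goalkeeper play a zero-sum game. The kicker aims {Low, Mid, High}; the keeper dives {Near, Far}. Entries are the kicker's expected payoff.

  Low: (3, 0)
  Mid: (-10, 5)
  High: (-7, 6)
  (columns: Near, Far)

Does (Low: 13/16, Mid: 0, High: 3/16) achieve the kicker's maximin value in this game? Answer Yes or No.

Yes

Against Near this mix gives (13/16)·3 + (3/16)·(-7) = 9/8.
Against Far this mix gives (13/16)·0 + (3/16)·6 = 9/8.
All of the keeper's active replies (Near, Far) yield 9/8, and no column does worse for the kicker. The mix makes the keeper indifferent and guarantees 9/8, so it is optimal.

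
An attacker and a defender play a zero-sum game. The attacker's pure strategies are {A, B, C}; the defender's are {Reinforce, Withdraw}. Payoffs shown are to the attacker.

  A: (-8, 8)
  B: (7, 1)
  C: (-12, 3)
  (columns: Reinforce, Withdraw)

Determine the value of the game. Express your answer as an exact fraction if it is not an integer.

Row minima: A → -8, B → 1, C → -12; maximin = 1.
Column maxima: Reinforce → 7, Withdraw → 8; minimax = 7.
1 ≠ 7, so there is no saddle point; optimal play is mixed.
C is strictly dominated by A, so the attacker never plays it.
On the remaining 2×2 (A, B vs Reinforce, Withdraw):
Let the attacker play A with probability p. Expected payoff against Reinforce: (-8)p + 7(1−p) = −15p + 7; against Withdraw: 8p + 1(1−p) = 7p + 1.
Setting these equal: −15p + 7 = 7p + 1 ⇒ −22p = -6 ⇒ p = 3/11, and the value is (-15)·(3/11) + 7 = 32/11.
For the defender: with q = P(Reinforce), equating A's and B's payoffs gives −16q + 8 = 6q + 1 ⇒ q = 7/22.

32/11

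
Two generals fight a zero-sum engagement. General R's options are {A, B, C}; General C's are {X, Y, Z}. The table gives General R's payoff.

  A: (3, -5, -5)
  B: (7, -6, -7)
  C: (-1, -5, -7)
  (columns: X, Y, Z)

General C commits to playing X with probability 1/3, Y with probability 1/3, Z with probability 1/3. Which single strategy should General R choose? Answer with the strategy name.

B

Expected payoff of A: (1/3)·3 + (1/3)·(-5) + (1/3)·(-5) = -7/3.
Expected payoff of B: (1/3)·7 + (1/3)·(-6) + (1/3)·(-7) = -2.
Expected payoff of C: (1/3)·(-1) + (1/3)·(-5) + (1/3)·(-7) = -13/3.
The largest is -2, so General R's best response is B.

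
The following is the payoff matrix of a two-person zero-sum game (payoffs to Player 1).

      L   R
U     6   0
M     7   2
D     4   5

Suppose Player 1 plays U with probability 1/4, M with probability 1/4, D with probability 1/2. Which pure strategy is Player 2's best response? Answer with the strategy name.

R

If Player 2 plays L, Player 1's expected payoff is (1/4)·6 + (1/4)·7 + (1/2)·4 = 21/4.
If Player 2 plays R, Player 1's expected payoff is (1/4)·0 + (1/4)·2 + (1/2)·5 = 3.
Player 2 minimizes Player 1's payoff; the smallest is 3, so the best response is R.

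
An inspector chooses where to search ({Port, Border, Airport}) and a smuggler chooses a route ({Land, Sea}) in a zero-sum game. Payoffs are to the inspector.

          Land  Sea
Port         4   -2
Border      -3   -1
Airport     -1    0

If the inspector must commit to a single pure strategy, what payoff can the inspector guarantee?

Row minima: Port → -2, Border → -3, Airport → -1.
The best of these is -1.

-1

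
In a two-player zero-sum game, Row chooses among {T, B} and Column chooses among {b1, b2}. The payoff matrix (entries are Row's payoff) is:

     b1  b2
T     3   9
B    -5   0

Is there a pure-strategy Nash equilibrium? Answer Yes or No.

Row minima: T → 3, B → -5; maximin = 3.
Column maxima: b1 → 3, b2 → 9; minimax = 3.
maximin = minimax = 3, so a saddle point exists.

Yes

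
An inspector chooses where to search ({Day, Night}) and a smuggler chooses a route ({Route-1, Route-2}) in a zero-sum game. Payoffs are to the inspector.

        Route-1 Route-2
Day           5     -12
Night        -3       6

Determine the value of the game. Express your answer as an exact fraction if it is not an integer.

Row minima: Day → -12, Night → -3; maximin = -3.
Column maxima: Route-1 → 5, Route-2 → 6; minimax = 5.
-3 ≠ 5, so there is no saddle point; optimal play is mixed.
Let the inspector play Day with probability p. Expected payoff against Route-1: 5p + (-3)(1−p) = 8p − 3; against Route-2: (-12)p + 6(1−p) = −18p + 6.
Setting these equal: 8p − 3 = −18p + 6 ⇒ 26p = 9 ⇒ p = 9/26, and the value is (8)·(9/26) − 3 = -3/13.
For the smuggler: with q = P(Route-1), equating Day's and Night's payoffs gives 17q − 12 = −9q + 6 ⇒ q = 9/13.

-3/13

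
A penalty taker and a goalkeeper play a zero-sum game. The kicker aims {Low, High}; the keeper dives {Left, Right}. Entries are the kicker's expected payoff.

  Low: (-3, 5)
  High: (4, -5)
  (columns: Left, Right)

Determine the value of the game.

Row minima: Low → -3, High → -5; maximin = -3.
Column maxima: Left → 4, Right → 5; minimax = 4.
-3 ≠ 4, so there is no saddle point; optimal play is mixed.
Let the kicker play Low with probability p. Expected payoff against Left: (-3)p + 4(1−p) = −7p + 4; against Right: 5p + (-5)(1−p) = 10p − 5.
Setting these equal: −7p + 4 = 10p − 5 ⇒ −17p = -9 ⇒ p = 9/17, and the value is (-7)·(9/17) + 4 = 5/17.
For the keeper: with q = P(Left), equating Low's and High's payoffs gives −8q + 5 = 9q − 5 ⇒ q = 10/17.

5/17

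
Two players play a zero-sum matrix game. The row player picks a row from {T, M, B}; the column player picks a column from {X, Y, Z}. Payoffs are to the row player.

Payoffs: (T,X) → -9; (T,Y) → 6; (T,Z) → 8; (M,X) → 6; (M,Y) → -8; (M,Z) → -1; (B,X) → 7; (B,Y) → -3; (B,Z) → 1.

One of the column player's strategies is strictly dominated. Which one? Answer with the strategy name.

Z

Y holds the row player's payoff strictly below Z in every row: 6 < 8, -8 < -1, -3 < 1.
So Z is strictly dominated for the column player.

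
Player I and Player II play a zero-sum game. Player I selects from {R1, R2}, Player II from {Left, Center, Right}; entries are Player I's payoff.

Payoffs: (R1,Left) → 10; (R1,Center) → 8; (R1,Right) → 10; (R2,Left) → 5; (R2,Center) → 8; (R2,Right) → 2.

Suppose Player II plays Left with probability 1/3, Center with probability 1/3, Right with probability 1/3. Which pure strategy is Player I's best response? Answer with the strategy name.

Expected payoff of R1: (1/3)·10 + (1/3)·8 + (1/3)·10 = 28/3.
Expected payoff of R2: (1/3)·5 + (1/3)·8 + (1/3)·2 = 5.
The largest is 28/3, so Player I's best response is R1.

R1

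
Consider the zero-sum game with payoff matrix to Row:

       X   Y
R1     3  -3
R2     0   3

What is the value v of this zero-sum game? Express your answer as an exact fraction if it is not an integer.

Row minima: R1 → -3, R2 → 0; maximin = 0.
Column maxima: X → 3, Y → 3; minimax = 3.
0 ≠ 3, so there is no saddle point; optimal play is mixed.
Let Row play R1 with probability p. Expected payoff against X: 3p + 0(1−p) = 3p; against Y: (-3)p + 3(1−p) = −6p + 3.
Setting these equal: 3p = −6p + 3 ⇒ 9p = 3 ⇒ p = 1/3, and the value is (3)·(1/3) = 1.
For Column: with q = P(X), equating R1's and R2's payoffs gives 6q − 3 = −3q + 3 ⇒ q = 2/3.

1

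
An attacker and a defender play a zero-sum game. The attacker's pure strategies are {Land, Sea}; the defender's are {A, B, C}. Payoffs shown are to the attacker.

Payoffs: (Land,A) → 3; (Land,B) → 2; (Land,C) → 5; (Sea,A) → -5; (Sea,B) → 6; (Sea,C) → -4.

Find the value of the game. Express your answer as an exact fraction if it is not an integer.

7/3

Row minima: Land → 2, Sea → -5; maximin = 2.
Column maxima: A → 3, B → 6, C → 5; minimax = 3.
2 ≠ 3, so there is no saddle point; optimal play is mixed.
C is strictly dominated by A (it gives the attacker strictly more in every row), so the defender never plays it.
On the remaining 2×2 (Land, Sea vs A, B):
Let the attacker play Land with probability p. Expected payoff against A: 3p + (-5)(1−p) = 8p − 5; against B: 2p + 6(1−p) = −4p + 6.
Setting these equal: 8p − 5 = −4p + 6 ⇒ 12p = 11 ⇒ p = 11/12, and the value is (8)·(11/12) − 5 = 7/3.
For the defender: with q = P(A), equating Land's and Sea's payoffs gives q + 2 = −11q + 6 ⇒ q = 1/3.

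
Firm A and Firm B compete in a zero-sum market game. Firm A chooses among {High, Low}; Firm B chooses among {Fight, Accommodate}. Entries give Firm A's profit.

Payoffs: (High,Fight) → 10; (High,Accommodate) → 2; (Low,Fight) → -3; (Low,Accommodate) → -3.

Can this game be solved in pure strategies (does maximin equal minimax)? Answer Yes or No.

Row minima: High → 2, Low → -3; maximin = 2.
Column maxima: Fight → 10, Accommodate → 2; minimax = 2.
maximin = minimax = 2, so a saddle point exists.

Yes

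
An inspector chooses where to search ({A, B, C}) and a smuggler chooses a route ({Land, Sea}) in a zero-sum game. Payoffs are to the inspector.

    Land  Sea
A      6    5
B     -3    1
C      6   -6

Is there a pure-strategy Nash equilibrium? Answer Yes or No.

Row minima: A → 5, B → -3, C → -6; maximin = 5.
Column maxima: Land → 6, Sea → 5; minimax = 5.
maximin = minimax = 5, so a saddle point exists.

Yes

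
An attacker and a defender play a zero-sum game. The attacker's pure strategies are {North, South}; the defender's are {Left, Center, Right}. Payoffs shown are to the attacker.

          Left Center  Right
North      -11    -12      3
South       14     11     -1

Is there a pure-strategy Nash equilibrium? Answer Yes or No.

Row minima: North → -12, South → -1; maximin = -1.
Column maxima: Left → 14, Center → 11, Right → 3; minimax = 3.
-1 ≠ 3, so no pure-strategy equilibrium exists.

No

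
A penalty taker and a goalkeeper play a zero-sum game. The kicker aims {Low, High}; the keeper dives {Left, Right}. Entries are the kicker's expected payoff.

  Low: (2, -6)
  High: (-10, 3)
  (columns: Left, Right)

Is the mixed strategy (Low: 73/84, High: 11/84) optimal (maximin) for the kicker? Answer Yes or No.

No

Against Left this mix gives (73/84)·2 + (11/84)·(-10) = 3/7.
Against Right this mix gives (73/84)·(-6) + (11/84)·3 = -135/28.
The keeper will play Right, holding the kicker to -135/28. Shifting weight toward the row that does better against Right would raise this floor (the equalizing mix achieves -18/7 against both Right and Left), so the proposed strategy is not optimal.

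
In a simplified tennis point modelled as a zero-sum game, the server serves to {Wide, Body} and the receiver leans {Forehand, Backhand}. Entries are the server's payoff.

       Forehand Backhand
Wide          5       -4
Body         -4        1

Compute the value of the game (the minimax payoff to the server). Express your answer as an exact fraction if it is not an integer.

-11/14

Row minima: Wide → -4, Body → -4; maximin = -4.
Column maxima: Forehand → 5, Backhand → 1; minimax = 1.
-4 ≠ 1, so there is no saddle point; optimal play is mixed.
Let the server play Wide with probability p. Expected payoff against Forehand: 5p + (-4)(1−p) = 9p − 4; against Backhand: (-4)p + 1(1−p) = −5p + 1.
Setting these equal: 9p − 4 = −5p + 1 ⇒ 14p = 5 ⇒ p = 5/14, and the value is (9)·(5/14) − 4 = -11/14.
For the receiver: with q = P(Forehand), equating Wide's and Body's payoffs gives 9q − 4 = −5q + 1 ⇒ q = 5/14.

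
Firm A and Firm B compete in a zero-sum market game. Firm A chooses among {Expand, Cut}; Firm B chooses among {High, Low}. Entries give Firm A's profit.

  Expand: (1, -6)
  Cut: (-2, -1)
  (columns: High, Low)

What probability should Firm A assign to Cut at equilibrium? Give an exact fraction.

Row minima: Expand → -6, Cut → -2; maximin = -2.
Column maxima: High → 1, Low → -1; minimax = -1.
-2 ≠ -1, so there is no saddle point; optimal play is mixed.
Let Firm A play Expand with probability p. Expected payoff against High: 1p + (-2)(1−p) = 3p − 2; against Low: (-6)p + (-1)(1−p) = −5p − 1.
Setting these equal: 3p − 2 = −5p − 1 ⇒ 8p = 1 ⇒ p = 1/8, and the value is (3)·(1/8) − 2 = -13/8.
For Firm B: with q = P(High), equating Expand's and Cut's payoffs gives 7q − 6 = −q − 1 ⇒ q = 5/8.

7/8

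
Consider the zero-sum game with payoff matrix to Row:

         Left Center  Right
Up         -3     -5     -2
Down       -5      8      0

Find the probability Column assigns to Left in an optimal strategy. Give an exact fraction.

Row minima: Up → -5, Down → -5; maximin = -5.
Column maxima: Left → -3, Center → 8, Right → 0; minimax = -3.
-5 ≠ -3, so there is no saddle point; optimal play is mixed.
Right is strictly dominated by Left (it gives Row strictly more in every row), so Column never plays it.
On the remaining 2×2 (Up, Down vs Left, Center):
Let Row play Up with probability p. Expected payoff against Left: (-3)p + (-5)(1−p) = 2p − 5; against Center: (-5)p + 8(1−p) = −13p + 8.
Setting these equal: 2p − 5 = −13p + 8 ⇒ 15p = 13 ⇒ p = 13/15, and the value is (2)·(13/15) − 5 = -49/15.
For Column: with q = P(Left), equating Up's and Down's payoffs gives 2q − 5 = −13q + 8 ⇒ q = 13/15.

13/15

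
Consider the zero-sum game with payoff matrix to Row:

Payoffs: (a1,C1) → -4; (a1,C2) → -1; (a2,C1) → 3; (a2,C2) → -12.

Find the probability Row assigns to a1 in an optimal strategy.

5/6

Row minima: a1 → -4, a2 → -12; maximin = -4.
Column maxima: C1 → 3, C2 → -1; minimax = -1.
-4 ≠ -1, so there is no saddle point; optimal play is mixed.
Let Row play a1 with probability p. Expected payoff against C1: (-4)p + 3(1−p) = −7p + 3; against C2: (-1)p + (-12)(1−p) = 11p − 12.
Setting these equal: −7p + 3 = 11p − 12 ⇒ −18p = -15 ⇒ p = 5/6, and the value is (-7)·(5/6) + 3 = -17/6.
For Column: with q = P(C1), equating a1's and a2's payoffs gives −3q − 1 = 15q − 12 ⇒ q = 11/18.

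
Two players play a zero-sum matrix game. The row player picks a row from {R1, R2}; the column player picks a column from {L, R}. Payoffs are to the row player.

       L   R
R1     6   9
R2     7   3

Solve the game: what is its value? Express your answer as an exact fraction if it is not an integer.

45/7

Row minima: R1 → 6, R2 → 3; maximin = 6.
Column maxima: L → 7, R → 9; minimax = 7.
6 ≠ 7, so there is no saddle point; optimal play is mixed.
Let the row player play R1 with probability p. Expected payoff against L: 6p + 7(1−p) = −p + 7; against R: 9p + 3(1−p) = 6p + 3.
Setting these equal: −p + 7 = 6p + 3 ⇒ −7p = -4 ⇒ p = 4/7, and the value is (-1)·(4/7) + 7 = 45/7.
For the column player: with q = P(L), equating R1's and R2's payoffs gives −3q + 9 = 4q + 3 ⇒ q = 6/7.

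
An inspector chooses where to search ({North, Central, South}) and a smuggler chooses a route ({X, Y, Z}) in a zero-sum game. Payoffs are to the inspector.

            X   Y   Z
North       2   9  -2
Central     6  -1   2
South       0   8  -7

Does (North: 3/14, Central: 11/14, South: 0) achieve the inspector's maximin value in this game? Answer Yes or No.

Yes

Against X this mix gives (3/14)·2 + (11/14)·6 = 36/7.
Against Y this mix gives (3/14)·9 + (11/14)·(-1) = 8/7.
Against Z this mix gives (3/14)·(-2) + (11/14)·2 = 8/7.
All of the smuggler's active replies (Y, Z) yield 8/7, and no column does worse for the inspector. The mix makes the smuggler indifferent and guarantees 8/7, so it is optimal.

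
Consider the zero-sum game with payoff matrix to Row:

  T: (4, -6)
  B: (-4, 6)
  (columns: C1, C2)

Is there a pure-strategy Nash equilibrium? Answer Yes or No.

Row minima: T → -6, B → -4; maximin = -4.
Column maxima: C1 → 4, C2 → 6; minimax = 4.
-4 ≠ 4, so no pure-strategy equilibrium exists.

No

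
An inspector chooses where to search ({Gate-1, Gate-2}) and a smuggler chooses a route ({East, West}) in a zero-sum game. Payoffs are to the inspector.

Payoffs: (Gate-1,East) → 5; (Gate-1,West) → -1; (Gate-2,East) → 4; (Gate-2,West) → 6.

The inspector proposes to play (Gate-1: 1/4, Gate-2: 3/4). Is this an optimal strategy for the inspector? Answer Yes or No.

Against East this mix gives (1/4)·5 + (3/4)·4 = 17/4.
Against West this mix gives (1/4)·(-1) + (3/4)·6 = 17/4.
All of the smuggler's active replies (East, West) yield 17/4, and no column does worse for the inspector. The mix makes the smuggler indifferent and guarantees 17/4, so it is optimal.

Yes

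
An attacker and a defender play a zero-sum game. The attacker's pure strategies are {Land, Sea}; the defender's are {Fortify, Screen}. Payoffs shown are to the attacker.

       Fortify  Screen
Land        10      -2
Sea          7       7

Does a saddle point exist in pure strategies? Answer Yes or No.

Row minima: Land → -2, Sea → 7; maximin = 7.
Column maxima: Fortify → 10, Screen → 7; minimax = 7.
maximin = minimax = 7, so a saddle point exists.

Yes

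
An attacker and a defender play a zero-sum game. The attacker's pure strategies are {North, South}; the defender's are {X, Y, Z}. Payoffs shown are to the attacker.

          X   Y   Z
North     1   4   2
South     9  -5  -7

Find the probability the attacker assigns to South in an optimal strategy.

Row minima: North → 1, South → -7; maximin = 1.
Column maxima: X → 9, Y → 4, Z → 2; minimax = 2.
1 ≠ 2, so there is no saddle point; optimal play is mixed.
Y is strictly dominated by Z (it gives the attacker strictly more in every row), so the defender never plays it.
On the remaining 2×2 (North, South vs X, Z):
Let the attacker play North with probability p. Expected payoff against X: 1p + 9(1−p) = −8p + 9; against Z: 2p + (-7)(1−p) = 9p − 7.
Setting these equal: −8p + 9 = 9p − 7 ⇒ −17p = -16 ⇒ p = 16/17, and the value is (-8)·(16/17) + 9 = 25/17.
For the defender: with q = P(X), equating North's and South's payoffs gives −q + 2 = 16q − 7 ⇒ q = 9/17.

1/17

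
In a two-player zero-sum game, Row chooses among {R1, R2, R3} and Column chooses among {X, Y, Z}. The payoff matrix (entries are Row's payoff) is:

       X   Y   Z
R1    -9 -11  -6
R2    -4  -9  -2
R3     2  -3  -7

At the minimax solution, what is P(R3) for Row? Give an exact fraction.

Row minima: R1 → -11, R2 → -9, R3 → -7; maximin = -7.
Column maxima: X → 2, Y → -3, Z → -2; minimax = -3.
-7 ≠ -3, so there is no saddle point; optimal play is mixed.
R1 is strictly dominated by R2, so Row never plays it.
X is strictly dominated by Y (it gives Row strictly more in every row), so Column never plays it.
On the remaining 2×2 (R2, R3 vs Y, Z):
Let Row play R2 with probability p. Expected payoff against Y: (-9)p + (-3)(1−p) = −6p − 3; against Z: (-2)p + (-7)(1−p) = 5p − 7.
Setting these equal: −6p − 3 = 5p − 7 ⇒ −11p = -4 ⇒ p = 4/11, and the value is (-6)·(4/11) − 3 = -57/11.
For Column: with q = P(Y), equating R2's and R3's payoffs gives −7q − 2 = 4q − 7 ⇒ q = 5/11.

7/11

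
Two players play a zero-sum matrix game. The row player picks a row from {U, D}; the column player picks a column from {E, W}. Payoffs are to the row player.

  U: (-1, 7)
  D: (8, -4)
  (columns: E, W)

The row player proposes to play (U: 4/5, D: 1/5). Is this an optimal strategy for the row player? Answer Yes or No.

Against E this mix gives (4/5)·(-1) + (1/5)·8 = 4/5.
Against W this mix gives (4/5)·7 + (1/5)·(-4) = 24/5.
The column player will play E, holding the row player to 4/5. Shifting weight toward the row that does better against E would raise this floor (the equalizing mix achieves 13/5 against both E and W), so the proposed strategy is not optimal.

No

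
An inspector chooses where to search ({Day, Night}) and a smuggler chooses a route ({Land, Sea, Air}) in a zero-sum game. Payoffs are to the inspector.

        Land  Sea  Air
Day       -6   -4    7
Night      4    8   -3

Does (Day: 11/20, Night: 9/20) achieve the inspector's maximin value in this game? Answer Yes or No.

No

Against Land this mix gives (11/20)·(-6) + (9/20)·4 = -3/2.
Against Sea this mix gives (11/20)·(-4) + (9/20)·8 = 7/5.
Against Air this mix gives (11/20)·7 + (9/20)·(-3) = 5/2.
The smuggler will play Land, holding the inspector to -3/2. Shifting weight toward the row that does better against Land would raise this floor (the equalizing mix achieves 1/2 against both Land and Air), so the proposed strategy is not optimal.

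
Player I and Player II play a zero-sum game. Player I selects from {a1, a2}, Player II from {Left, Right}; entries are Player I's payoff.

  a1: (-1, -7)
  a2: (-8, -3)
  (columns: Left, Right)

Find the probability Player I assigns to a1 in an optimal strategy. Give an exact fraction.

Row minima: a1 → -7, a2 → -8; maximin = -7.
Column maxima: Left → -1, Right → -3; minimax = -3.
-7 ≠ -3, so there is no saddle point; optimal play is mixed.
Let Player I play a1 with probability p. Expected payoff against Left: (-1)p + (-8)(1−p) = 7p − 8; against Right: (-7)p + (-3)(1−p) = −4p − 3.
Setting these equal: 7p − 8 = −4p − 3 ⇒ 11p = 5 ⇒ p = 5/11, and the value is (7)·(5/11) − 8 = -53/11.
For Player II: with q = P(Left), equating a1's and a2's payoffs gives 6q − 7 = −5q − 3 ⇒ q = 4/11.

5/11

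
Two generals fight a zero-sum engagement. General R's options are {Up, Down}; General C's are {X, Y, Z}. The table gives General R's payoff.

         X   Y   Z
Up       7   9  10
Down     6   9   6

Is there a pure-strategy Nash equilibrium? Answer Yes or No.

Yes

Row minima: Up → 7, Down → 6; maximin = 7.
Column maxima: X → 7, Y → 9, Z → 10; minimax = 7.
maximin = minimax = 7, so a saddle point exists.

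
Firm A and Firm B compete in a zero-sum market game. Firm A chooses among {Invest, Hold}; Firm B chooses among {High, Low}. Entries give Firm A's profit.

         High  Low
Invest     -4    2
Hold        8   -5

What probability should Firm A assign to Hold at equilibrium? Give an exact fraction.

6/19

Row minima: Invest → -4, Hold → -5; maximin = -4.
Column maxima: High → 8, Low → 2; minimax = 2.
-4 ≠ 2, so there is no saddle point; optimal play is mixed.
Let Firm A play Invest with probability p. Expected payoff against High: (-4)p + 8(1−p) = −12p + 8; against Low: 2p + (-5)(1−p) = 7p − 5.
Setting these equal: −12p + 8 = 7p − 5 ⇒ −19p = -13 ⇒ p = 13/19, and the value is (-12)·(13/19) + 8 = -4/19.
For Firm B: with q = P(High), equating Invest's and Hold's payoffs gives −6q + 2 = 13q − 5 ⇒ q = 7/19.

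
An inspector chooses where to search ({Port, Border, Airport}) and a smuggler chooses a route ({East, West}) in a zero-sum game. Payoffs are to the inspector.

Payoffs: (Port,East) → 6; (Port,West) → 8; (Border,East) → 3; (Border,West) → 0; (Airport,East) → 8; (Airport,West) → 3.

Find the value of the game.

46/7

Row minima: Port → 6, Border → 0, Airport → 3; maximin = 6.
Column maxima: East → 8, West → 8; minimax = 8.
6 ≠ 8, so there is no saddle point; optimal play is mixed.
Border is strictly dominated by Port, so the inspector never plays it.
On the remaining 2×2 (Port, Airport vs East, West):
Let the inspector play Port with probability p. Expected payoff against East: 6p + 8(1−p) = −2p + 8; against West: 8p + 3(1−p) = 5p + 3.
Setting these equal: −2p + 8 = 5p + 3 ⇒ −7p = -5 ⇒ p = 5/7, and the value is (-2)·(5/7) + 8 = 46/7.
For the smuggler: with q = P(East), equating Port's and Airport's payoffs gives −2q + 8 = 5q + 3 ⇒ q = 5/7.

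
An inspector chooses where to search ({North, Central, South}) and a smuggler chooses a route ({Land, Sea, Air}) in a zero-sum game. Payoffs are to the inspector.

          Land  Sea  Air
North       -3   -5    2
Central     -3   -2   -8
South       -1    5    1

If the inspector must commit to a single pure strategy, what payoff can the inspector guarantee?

-1

Row minima: North → -5, Central → -8, South → -1.
The best of these is -1.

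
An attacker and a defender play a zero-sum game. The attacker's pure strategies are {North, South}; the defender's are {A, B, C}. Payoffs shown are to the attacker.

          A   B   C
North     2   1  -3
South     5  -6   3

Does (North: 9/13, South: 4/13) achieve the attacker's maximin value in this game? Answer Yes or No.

Against A this mix gives (9/13)·2 + (4/13)·5 = 38/13.
Against B this mix gives (9/13)·1 + (4/13)·(-6) = -15/13.
Against C this mix gives (9/13)·(-3) + (4/13)·3 = -15/13.
All of the defender's active replies (B, C) yield -15/13, and no column does worse for the attacker. The mix makes the defender indifferent and guarantees -15/13, so it is optimal.

Yes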